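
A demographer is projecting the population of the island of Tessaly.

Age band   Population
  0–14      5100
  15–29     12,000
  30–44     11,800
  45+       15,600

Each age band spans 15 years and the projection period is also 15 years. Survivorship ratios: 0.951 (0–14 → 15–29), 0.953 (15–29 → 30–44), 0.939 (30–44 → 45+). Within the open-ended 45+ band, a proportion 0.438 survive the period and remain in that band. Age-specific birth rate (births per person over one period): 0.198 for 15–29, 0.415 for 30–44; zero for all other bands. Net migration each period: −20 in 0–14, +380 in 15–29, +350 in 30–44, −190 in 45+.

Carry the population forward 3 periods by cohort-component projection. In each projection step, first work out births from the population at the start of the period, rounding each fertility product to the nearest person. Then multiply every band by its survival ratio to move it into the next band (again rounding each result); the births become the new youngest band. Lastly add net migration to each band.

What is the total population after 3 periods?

Period 1.
Births: 12000 × 0.198 = 2376, 11800 × 0.415 = 4897 → 7273
15–29: 5100 × 0.951 = 4850
30–44: 12000 × 0.953 = 11436
45+: 11800 × 0.939 + 15600 × 0.438 = 11080 + 6833 = 17913
Net migration: 0–14 − 20 → 7253; 15–29 + 380 → 5230; 30–44 + 350 → 11786; 45+ − 190 → 17723
Population now: 0–14=7253, 15–29=5230, 30–44=11786, 45+=17723
Period 2.
Births: 5230 × 0.198 = 1036, 11786 × 0.415 = 4891 → 5927
15–29: 7253 × 0.951 = 6898
30–44: 5230 × 0.953 = 4984
45+: 11786 × 0.939 + 17723 × 0.438 = 11067 + 7763 = 18830
Net migration: 0–14 − 20 → 5907; 15–29 + 380 → 7278; 30–44 + 350 → 5334; 45+ − 190 → 18640
Population now: 0–14=5907, 15–29=7278, 30–44=5334, 45+=18640
Period 3.
Births: 7278 × 0.198 = 1441, 5334 × 0.415 = 2214 → 3655
15–29: 5907 × 0.951 = 5618
30–44: 7278 × 0.953 = 6936
45+: 5334 × 0.939 + 18640 × 0.438 = 5009 + 8164 = 13173
Net migration: 0–14 − 20 → 3635; 15–29 + 380 → 5998; 30–44 + 350 → 7286; 45+ − 190 → 12983
Population now: 0–14=3635, 15–29=5998, 30–44=7286, 45+=12983
Total after period 3: 3635 + 5998 + 7286 + 12983 = 29902

29902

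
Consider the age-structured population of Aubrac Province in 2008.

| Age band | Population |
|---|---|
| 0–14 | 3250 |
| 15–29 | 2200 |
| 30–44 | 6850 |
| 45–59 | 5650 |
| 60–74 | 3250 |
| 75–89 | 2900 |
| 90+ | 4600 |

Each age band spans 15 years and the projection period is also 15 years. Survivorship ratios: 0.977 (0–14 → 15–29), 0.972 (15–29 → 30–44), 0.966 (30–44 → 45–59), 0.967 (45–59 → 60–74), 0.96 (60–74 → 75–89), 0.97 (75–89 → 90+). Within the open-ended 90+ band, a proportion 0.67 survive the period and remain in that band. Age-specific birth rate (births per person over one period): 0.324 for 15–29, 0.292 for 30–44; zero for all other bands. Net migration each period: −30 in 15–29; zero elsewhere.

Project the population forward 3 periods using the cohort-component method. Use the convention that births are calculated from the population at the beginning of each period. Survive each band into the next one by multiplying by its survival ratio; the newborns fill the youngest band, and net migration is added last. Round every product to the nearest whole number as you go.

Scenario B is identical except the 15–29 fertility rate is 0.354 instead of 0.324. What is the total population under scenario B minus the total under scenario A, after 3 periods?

Period 1.
Births: 2200 × 0.324 = 713  |  6850 × 0.292 = 2000 → 2713
15–29: 3250 × 0.977 = 3175
30–44: 2200 × 0.972 = 2138
45–59: 6850 × 0.966 = 6617
60–74: 5650 × 0.967 = 5464
75–89: 3250 × 0.96 = 3120
90+: 2900 × 0.97 + 4600 × 0.67 = 2813 + 3082 = 5895
Net migration: 15–29 − 30 → 3145
Giving 2713 / 3145 / 2138 / 6617 / 5464 / 3120 / 5895.
Period 2.
Births: 3145 × 0.324 = 1019  |  2138 × 0.292 = 624 → 1643
15–29: 2713 × 0.977 = 2651
30–44: 3145 × 0.972 = 3057
45–59: 2138 × 0.966 = 2065
60–74: 6617 × 0.967 = 6399
75–89: 5464 × 0.96 = 5245
90+: 3120 × 0.97 + 5895 × 0.67 = 3026 + 3950 = 6976
Net migration: 15–29 − 30 → 2621
Giving 1643 / 2621 / 3057 / 2065 / 6399 / 5245 / 6976.
Period 3.
Births: 2621 × 0.324 = 849  |  3057 × 0.292 = 893 → 1742
15–29: 1643 × 0.977 = 1605
30–44: 2621 × 0.972 = 2548
45–59: 3057 × 0.966 = 2953
60–74: 2065 × 0.967 = 1997
75–89: 6399 × 0.96 = 6143
90+: 5245 × 0.97 + 6976 × 0.67 = 5088 + 4674 = 9762
Net migration: 15–29 − 30 → 1575
Giving 1742 / 1575 / 2548 / 2953 / 1997 / 6143 / 9762.
Scenario A total after 3 periods: 26720
Scenario B projection —
Period 1.
Births: 2200 × 0.354 = 779  |  6850 × 0.292 = 2000 → 2779
15–29: 3250 × 0.977 = 3175
30–44: 2200 × 0.972 = 2138
45–59: 6850 × 0.966 = 6617
60–74: 5650 × 0.967 = 5464
75–89: 3250 × 0.96 = 3120
90+: 2900 × 0.97 + 4600 × 0.67 = 2813 + 3082 = 5895
Net migration: 15–29 − 30 → 3145
Giving 2779 / 3145 / 2138 / 6617 / 5464 / 3120 / 5895.
Period 2.
Births: 3145 × 0.354 = 1113  |  2138 × 0.292 = 624 → 1737
15–29: 2779 × 0.977 = 2715
30–44: 3145 × 0.972 = 3057
45–59: 2138 × 0.966 = 2065
60–74: 6617 × 0.967 = 6399
75–89: 5464 × 0.96 = 5245
90+: 3120 × 0.97 + 5895 × 0.67 = 3026 + 3950 = 6976
Net migration: 15–29 − 30 → 2685
Giving 1737 / 2685 / 3057 / 2065 / 6399 / 5245 / 6976.
Period 3.
Births: 2685 × 0.354 = 950  |  3057 × 0.292 = 893 → 1843
15–29: 1737 × 0.977 = 1697
30–44: 2685 × 0.972 = 2610
45–59: 3057 × 0.966 = 2953
60–74: 2065 × 0.967 = 1997
75–89: 6399 × 0.96 = 6143
90+: 5245 × 0.97 + 6976 × 0.67 = 5088 + 4674 = 9762
Net migration: 15–29 − 30 → 1667
Giving 1843 / 1667 / 2610 / 2953 / 1997 / 6143 / 9762.
Scenario B total after 3 periods: 26975
Difference B − A = 26975 − 26720 = 255

255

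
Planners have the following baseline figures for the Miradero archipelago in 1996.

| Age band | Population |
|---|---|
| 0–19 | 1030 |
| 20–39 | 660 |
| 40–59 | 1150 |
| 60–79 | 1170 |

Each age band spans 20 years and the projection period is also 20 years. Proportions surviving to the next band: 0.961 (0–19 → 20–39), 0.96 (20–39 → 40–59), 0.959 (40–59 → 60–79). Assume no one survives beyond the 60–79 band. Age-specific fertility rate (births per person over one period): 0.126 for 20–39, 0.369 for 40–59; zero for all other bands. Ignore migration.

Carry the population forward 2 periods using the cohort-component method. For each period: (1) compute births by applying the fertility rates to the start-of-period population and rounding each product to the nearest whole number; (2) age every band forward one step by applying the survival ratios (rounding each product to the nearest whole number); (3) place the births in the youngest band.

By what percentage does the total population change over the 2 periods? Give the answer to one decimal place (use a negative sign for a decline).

-40.0

[period 1]
Births: 660 * 0.126 = 83, 1150 * 0.369 = 424 → 507
20–39: 1030 * 0.961 = 990
40–59: 660 * 0.96 = 634
60–79: 1150 * 0.959 = 1103
Population now: 0–19=507, 20–39=990, 40–59=634, 60–79=1103
[period 2]
Births: 990 * 0.126 = 125, 634 * 0.369 = 234 → 359
20–39: 507 * 0.961 = 487
40–59: 990 * 0.96 = 950
60–79: 634 * 0.959 = 608
Population now: 0–19=359, 20–39=487, 40–59=950, 60–79=608
Total: 4010 → 2404; change = -1606; percentage change = -40.0%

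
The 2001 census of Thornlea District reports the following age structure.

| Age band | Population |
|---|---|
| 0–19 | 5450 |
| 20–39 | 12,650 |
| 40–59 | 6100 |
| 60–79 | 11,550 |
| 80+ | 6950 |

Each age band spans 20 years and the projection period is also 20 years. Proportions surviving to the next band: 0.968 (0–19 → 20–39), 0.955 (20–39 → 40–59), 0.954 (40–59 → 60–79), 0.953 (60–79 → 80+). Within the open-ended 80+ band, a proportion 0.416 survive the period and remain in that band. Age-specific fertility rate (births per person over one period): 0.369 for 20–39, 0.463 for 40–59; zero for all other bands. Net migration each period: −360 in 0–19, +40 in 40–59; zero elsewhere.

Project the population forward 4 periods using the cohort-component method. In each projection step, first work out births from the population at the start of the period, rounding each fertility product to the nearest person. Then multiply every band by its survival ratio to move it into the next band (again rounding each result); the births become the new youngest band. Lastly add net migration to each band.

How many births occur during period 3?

Numbering the bands 1..5 from youngest to oldest:
[period 1]
Births: 12650 × 0.369 = 4668  |  6100 × 0.463 = 2824 → total 7492
Band 2: 5450 × 0.968 = 5276
Band 3: 12650 × 0.955 = 12081
Band 4: 6100 × 0.954 = 5819
Band 5: 11550 × 0.953 + 6950 × 0.416 = 11007 + 2891 = 13898
Net migration: Band 1 − 360 → 7132; Band 3 + 40 → 12121
End of period: [7132, 5276, 12121, 5819, 13898]
[period 2]
Births: 5276 × 0.369 = 1947  |  12121 × 0.463 = 5612 → total 7559
Band 2: 7132 × 0.968 = 6904
Band 3: 5276 × 0.955 = 5039
Band 4: 12121 × 0.954 = 11563
Band 5: 5819 × 0.953 + 13898 × 0.416 = 5546 + 5782 = 11328
Net migration: Band 1 − 360 → 7199; Band 3 + 40 → 5079
End of period: [7199, 6904, 5079, 11563, 11328]
[period 3]
Births: 6904 × 0.369 = 2548  |  5079 × 0.463 = 2352 → total 4900
Band 2: 7199 × 0.968 = 6969
Band 3: 6904 × 0.955 = 6593
Band 4: 5079 × 0.954 = 4845
Band 5: 11563 × 0.953 + 11328 × 0.416 = 11020 + 4712 = 15732
Net migration: Band 1 − 360 → 4540; Band 3 + 40 → 6633
End of period: [4540, 6969, 6633, 4845, 15732]

4900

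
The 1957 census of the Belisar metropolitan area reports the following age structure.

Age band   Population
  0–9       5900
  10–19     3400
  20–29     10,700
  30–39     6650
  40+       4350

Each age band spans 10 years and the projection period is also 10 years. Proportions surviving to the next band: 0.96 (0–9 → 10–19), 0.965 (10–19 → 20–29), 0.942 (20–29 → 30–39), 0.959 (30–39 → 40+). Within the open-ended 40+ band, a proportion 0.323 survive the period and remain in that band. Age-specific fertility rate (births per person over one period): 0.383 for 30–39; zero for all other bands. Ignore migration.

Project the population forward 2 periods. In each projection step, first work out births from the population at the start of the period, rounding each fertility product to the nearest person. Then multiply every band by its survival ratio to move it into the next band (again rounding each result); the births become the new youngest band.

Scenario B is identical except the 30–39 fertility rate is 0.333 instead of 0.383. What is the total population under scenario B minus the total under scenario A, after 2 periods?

-824

After projecting period 1:
Births: 6650 × 0.383 = 2547
10–19: 5900 × 0.96 = 5664
20–29: 3400 × 0.965 = 3281
30–39: 10700 × 0.942 = 10079
40+: 6650 × 0.959 + 4350 × 0.323 = 6377 + 1405 = 7782
→ [2547, 5664, 3281, 10079, 7782]
After projecting period 2:
Births: 10079 × 0.383 = 3860
10–19: 2547 × 0.96 = 2445
20–29: 5664 × 0.965 = 5466
30–39: 3281 × 0.942 = 3091
40+: 10079 × 0.959 + 7782 × 0.323 = 9666 + 2514 = 12180
→ [3860, 2445, 5466, 3091, 12180]
Scenario A total after 2 periods: 27042
Scenario B projection —
After projecting period 1:
Births: 6650 × 0.333 = 2214
10–19: 5900 × 0.96 = 5664
20–29: 3400 × 0.965 = 3281
30–39: 10700 × 0.942 = 10079
40+: 6650 × 0.959 + 4350 × 0.323 = 6377 + 1405 = 7782
→ [2214, 5664, 3281, 10079, 7782]
After projecting period 2:
Births: 10079 × 0.333 = 3356
10–19: 2214 × 0.96 = 2125
20–29: 5664 × 0.965 = 5466
30–39: 3281 × 0.942 = 3091
40+: 10079 × 0.959 + 7782 × 0.323 = 9666 + 2514 = 12180
→ [3356, 2125, 5466, 3091, 12180]
Scenario B total after 2 periods: 26218
Difference B − A = 26218 − 27042 = -824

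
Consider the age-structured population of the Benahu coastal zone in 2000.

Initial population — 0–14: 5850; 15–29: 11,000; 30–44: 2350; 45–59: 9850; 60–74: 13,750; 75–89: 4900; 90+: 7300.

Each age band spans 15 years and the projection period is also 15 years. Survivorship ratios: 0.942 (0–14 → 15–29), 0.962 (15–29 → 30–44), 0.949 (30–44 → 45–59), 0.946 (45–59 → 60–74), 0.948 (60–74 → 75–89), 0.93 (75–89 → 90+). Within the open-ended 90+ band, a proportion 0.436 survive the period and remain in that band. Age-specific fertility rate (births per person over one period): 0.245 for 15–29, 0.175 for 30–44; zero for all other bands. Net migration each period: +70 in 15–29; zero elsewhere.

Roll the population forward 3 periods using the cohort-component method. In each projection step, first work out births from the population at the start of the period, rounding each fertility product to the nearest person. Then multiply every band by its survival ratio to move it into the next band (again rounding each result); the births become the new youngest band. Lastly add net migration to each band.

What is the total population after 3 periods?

39225

(Groups numbered youngest = 1 to oldest = 7.)
Period 1.
Births: 11000 * 0.245 = 2695, 2350 * 0.175 = 411 ⇒ total 3106
Group 2: 5850 * 0.942 = 5511
Group 3: 11000 * 0.962 = 10582
Group 4: 2350 * 0.949 = 2230
Group 5: 9850 * 0.946 = 9318
Group 6: 13750 * 0.948 = 13035
Group 7: 4900 * 0.93 + 7300 * 0.436 = 4557 + 3183 = 7740
Net migration: Group 2 + 70 → 5581
Giving 3106 / 5581 / 10582 / 2230 / 9318 / 13035 / 7740.
Period 2.
Births: 5581 * 0.245 = 1367, 10582 * 0.175 = 1852 ⇒ total 3219
Group 2: 3106 * 0.942 = 2926
Group 3: 5581 * 0.962 = 5369
Group 4: 10582 * 0.949 = 10042
Group 5: 2230 * 0.946 = 2110
Group 6: 9318 * 0.948 = 8833
Group 7: 13035 * 0.93 + 7740 * 0.436 = 12123 + 3375 = 15498
Net migration: Group 2 + 70 → 2996
Giving 3219 / 2996 / 5369 / 10042 / 2110 / 8833 / 15498.
Period 3.
Births: 2996 * 0.245 = 734, 5369 * 0.175 = 940 ⇒ total 1674
Group 2: 3219 * 0.942 = 3032
Group 3: 2996 * 0.962 = 2882
Group 4: 5369 * 0.949 = 5095
Group 5: 10042 * 0.946 = 9500
Group 6: 2110 * 0.948 = 2000
Group 7: 8833 * 0.93 + 15498 * 0.436 = 8215 + 6757 = 14972
Net migration: Group 2 + 70 → 3102
Giving 1674 / 3102 / 2882 / 5095 / 9500 / 2000 / 14972.
Total after period 3: 1674 + 3102 + 2882 + 5095 + 9500 + 2000 + 14972 = 39225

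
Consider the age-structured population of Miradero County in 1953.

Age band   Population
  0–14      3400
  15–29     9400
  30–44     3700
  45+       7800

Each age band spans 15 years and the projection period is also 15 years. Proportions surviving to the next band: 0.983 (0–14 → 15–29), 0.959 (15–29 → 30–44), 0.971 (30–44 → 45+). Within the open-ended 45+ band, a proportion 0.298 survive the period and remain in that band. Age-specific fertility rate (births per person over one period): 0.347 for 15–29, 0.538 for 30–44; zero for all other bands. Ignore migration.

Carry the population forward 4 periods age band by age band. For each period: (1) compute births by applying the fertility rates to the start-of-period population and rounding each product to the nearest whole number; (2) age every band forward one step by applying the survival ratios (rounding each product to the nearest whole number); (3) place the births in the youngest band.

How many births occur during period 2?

6010

(Groups numbered youngest = 1 to oldest = 4.)
Period 1.
Births: 9400 × 0.347 = 3262 ; 3700 × 0.538 = 1991 — total 5253
Group 2: 3400 × 0.983 = 3342
Group 3: 9400 × 0.959 = 9015
Group 4: 3700 × 0.971 + 7800 × 0.298 = 3593 + 2324 = 5917
Giving 5253 / 3342 / 9015 / 5917.
Period 2.
Births: 3342 × 0.347 = 1160 ; 9015 × 0.538 = 4850 — total 6010
Group 2: 5253 × 0.983 = 5164
Group 3: 3342 × 0.959 = 3205
Group 4: 9015 × 0.971 + 5917 × 0.298 = 8754 + 1763 = 10517
Giving 6010 / 5164 / 3205 / 10517.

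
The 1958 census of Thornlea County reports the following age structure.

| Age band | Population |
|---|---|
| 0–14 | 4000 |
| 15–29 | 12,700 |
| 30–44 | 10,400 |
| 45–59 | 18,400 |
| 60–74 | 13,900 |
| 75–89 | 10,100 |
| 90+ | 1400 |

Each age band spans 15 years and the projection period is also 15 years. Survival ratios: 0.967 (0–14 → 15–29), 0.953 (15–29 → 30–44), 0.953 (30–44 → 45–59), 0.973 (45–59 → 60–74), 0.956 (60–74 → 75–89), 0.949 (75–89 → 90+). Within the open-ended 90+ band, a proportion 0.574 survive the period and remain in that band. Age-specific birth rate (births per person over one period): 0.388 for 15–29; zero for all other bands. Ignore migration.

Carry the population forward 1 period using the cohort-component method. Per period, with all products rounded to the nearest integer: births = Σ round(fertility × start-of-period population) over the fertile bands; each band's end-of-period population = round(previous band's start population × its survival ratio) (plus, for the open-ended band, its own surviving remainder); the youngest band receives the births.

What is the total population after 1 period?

72390

Let group 1 be 0–14 through group 7 = 90+.
Period 1:
Births: 12700 × 0.388 = 4928
Group 2: 4000 × 0.967 = 3868
Group 3: 12700 × 0.953 = 12103
Group 4: 10400 × 0.953 = 9911
Group 5: 18400 × 0.973 = 17903
Group 6: 13900 × 0.956 = 13288
Group 7: 10100 × 0.949 + 1400 × 0.574 = 9585 + 804 = 10389
→ [4928, 3868, 12103, 9911, 17903, 13288, 10389]
Total after period 1: 4928 + 3868 + 12103 + 9911 + 17903 + 13288 + 10389 = 72390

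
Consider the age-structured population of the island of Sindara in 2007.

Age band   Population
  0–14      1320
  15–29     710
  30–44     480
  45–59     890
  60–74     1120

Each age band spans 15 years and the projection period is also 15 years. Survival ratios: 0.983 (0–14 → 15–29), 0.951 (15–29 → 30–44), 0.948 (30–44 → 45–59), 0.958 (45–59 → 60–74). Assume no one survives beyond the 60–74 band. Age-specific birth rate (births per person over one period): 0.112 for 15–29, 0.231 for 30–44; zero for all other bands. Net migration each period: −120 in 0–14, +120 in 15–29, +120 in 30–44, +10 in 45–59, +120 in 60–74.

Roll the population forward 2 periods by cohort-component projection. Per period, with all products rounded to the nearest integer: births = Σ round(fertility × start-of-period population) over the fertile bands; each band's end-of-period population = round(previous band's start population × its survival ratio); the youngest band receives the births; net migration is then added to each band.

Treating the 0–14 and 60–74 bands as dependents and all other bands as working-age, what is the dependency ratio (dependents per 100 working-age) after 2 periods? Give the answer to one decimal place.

32.5

Period 1.
Births: 710 × 0.112 = 80, 480 × 0.231 = 111 — total 191
15–29: 1320 × 0.983 = 1298
30–44: 710 × 0.951 = 675
45–59: 480 × 0.948 = 455
60–74: 890 × 0.958 = 853
Net migration: 0–14 − 120 → 71; 15–29 + 120 → 1418; 30–44 + 120 → 795; 45–59 + 10 → 465; 60–74 + 120 → 973
Population now: 0–14=71, 15–29=1418, 30–44=795, 45–59=465, 60–74=973
Period 2.
Births: 1418 × 0.112 = 159, 795 × 0.231 = 184 — total 343
15–29: 71 × 0.983 = 70
30–44: 1418 × 0.951 = 1349
45–59: 795 × 0.948 = 754
60–74: 465 × 0.958 = 445
Net migration: 0–14 − 120 → 223; 15–29 + 120 → 190; 30–44 + 120 → 1469; 45–59 + 10 → 764; 60–74 + 120 → 565
Population now: 0–14=223, 15–29=190, 30–44=1469, 45–59=764, 60–74=565
Dependents (band 0–14 + band 60–74) = 223 + 565 = 788; working-age = 2423; ratio = 788/2423 × 100 = 32.5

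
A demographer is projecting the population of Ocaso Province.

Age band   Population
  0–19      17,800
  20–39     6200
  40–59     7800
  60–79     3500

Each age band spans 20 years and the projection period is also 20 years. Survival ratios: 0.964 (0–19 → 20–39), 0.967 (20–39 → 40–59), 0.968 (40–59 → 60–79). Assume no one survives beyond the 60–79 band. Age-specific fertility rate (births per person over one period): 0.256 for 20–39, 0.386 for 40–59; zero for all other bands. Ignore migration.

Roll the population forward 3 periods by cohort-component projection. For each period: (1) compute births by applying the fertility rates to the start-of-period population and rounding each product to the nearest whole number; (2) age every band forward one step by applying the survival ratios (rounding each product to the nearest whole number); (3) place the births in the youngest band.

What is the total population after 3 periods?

Numbering the groups 1..4 from youngest to oldest:
[period 1]
Births: 6200 × 0.256 = 1587  |  7800 × 0.386 = 3011 — total 4598
Group 2: 17800 × 0.964 = 17159
Group 3: 6200 × 0.967 = 5995
Group 4: 7800 × 0.968 = 7550
Population now: 0–19=4598, 20–39=17159, 40–59=5995, 60–79=7550
[period 2]
Births: 17159 × 0.256 = 4393  |  5995 × 0.386 = 2314 — total 6707
Group 2: 4598 × 0.964 = 4432
Group 3: 17159 × 0.967 = 16593
Group 4: 5995 × 0.968 = 5803
Population now: 0–19=6707, 20–39=4432, 40–59=16593, 60–79=5803
[period 3]
Births: 4432 × 0.256 = 1135  |  16593 × 0.386 = 6405 — total 7540
Group 2: 6707 × 0.964 = 6466
Group 3: 4432 × 0.967 = 4286
Group 4: 16593 × 0.968 = 16062
Population now: 0–19=7540, 20–39=6466, 40–59=4286, 60–79=16062
Total after period 3: 7540 + 6466 + 4286 + 16062 = 34354

34354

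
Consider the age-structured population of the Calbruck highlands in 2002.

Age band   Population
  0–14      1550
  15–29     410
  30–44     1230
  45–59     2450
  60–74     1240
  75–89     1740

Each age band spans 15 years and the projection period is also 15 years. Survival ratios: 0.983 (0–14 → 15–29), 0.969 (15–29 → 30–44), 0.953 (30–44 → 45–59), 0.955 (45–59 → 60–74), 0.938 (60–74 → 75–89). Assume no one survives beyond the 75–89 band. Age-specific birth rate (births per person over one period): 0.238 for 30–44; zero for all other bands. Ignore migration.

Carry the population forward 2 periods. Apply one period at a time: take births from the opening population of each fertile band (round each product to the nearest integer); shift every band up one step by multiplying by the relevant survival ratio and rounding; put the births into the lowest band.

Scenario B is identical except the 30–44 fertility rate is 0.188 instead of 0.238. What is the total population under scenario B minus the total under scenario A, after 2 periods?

-80

— Period 1 —
Births: 1230 × 0.238 = 293
15–29: 1550 × 0.983 = 1524
30–44: 410 × 0.969 = 397
45–59: 1230 × 0.953 = 1172
60–74: 2450 × 0.955 = 2340
75–89: 1240 × 0.938 = 1163
Population now: 0–14=293, 15–29=1524, 30–44=397, 45–59=1172, 60–74=2340, 75–89=1163
— Period 2 —
Births: 397 × 0.238 = 94
15–29: 293 × 0.983 = 288
30–44: 1524 × 0.969 = 1477
45–59: 397 × 0.953 = 378
60–74: 1172 × 0.955 = 1119
75–89: 2340 × 0.938 = 2195
Population now: 0–14=94, 15–29=288, 30–44=1477, 45–59=378, 60–74=1119, 75–89=2195
Scenario A total after 2 periods: 5551
Scenario B projection —
— Period 1 —
Births: 1230 × 0.188 = 231
15–29: 1550 × 0.983 = 1524
30–44: 410 × 0.969 = 397
45–59: 1230 × 0.953 = 1172
60–74: 2450 × 0.955 = 2340
75–89: 1240 × 0.938 = 1163
Population now: 0–14=231, 15–29=1524, 30–44=397, 45–59=1172, 60–74=2340, 75–89=1163
— Period 2 —
Births: 397 × 0.188 = 75
15–29: 231 × 0.983 = 227
30–44: 1524 × 0.969 = 1477
45–59: 397 × 0.953 = 378
60–74: 1172 × 0.955 = 1119
75–89: 2340 × 0.938 = 2195
Population now: 0–14=75, 15–29=227, 30–44=1477, 45–59=378, 60–74=1119, 75–89=2195
Scenario B total after 2 periods: 5471
Difference B − A = 5471 − 5551 = -80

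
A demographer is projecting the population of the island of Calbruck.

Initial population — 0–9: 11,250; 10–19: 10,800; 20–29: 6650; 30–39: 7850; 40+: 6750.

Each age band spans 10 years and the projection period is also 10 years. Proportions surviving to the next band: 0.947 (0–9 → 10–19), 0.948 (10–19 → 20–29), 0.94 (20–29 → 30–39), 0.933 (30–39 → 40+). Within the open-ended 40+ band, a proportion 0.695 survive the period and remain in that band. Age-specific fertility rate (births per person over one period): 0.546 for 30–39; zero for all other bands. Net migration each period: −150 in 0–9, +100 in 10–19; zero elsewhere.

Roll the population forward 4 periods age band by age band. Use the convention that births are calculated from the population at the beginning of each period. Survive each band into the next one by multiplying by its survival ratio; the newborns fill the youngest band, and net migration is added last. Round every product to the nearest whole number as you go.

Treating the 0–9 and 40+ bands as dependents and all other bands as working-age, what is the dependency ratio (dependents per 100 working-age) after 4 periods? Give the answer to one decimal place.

235.0

Period 1:
Births: 7850 * 0.546 = 4286
10–19: 11250 * 0.947 = 10654
20–29: 10800 * 0.948 = 10238
30–39: 6650 * 0.94 = 6251
40+: 7850 * 0.933 + 6750 * 0.695 = 7324 + 4691 = 12015
Net migration: 0–9 − 150 → 4136; 10–19 + 100 → 10754
Giving 4136 / 10754 / 10238 / 6251 / 12015.
Period 2:
Births: 6251 * 0.546 = 3413
10–19: 4136 * 0.947 = 3917
20–29: 10754 * 0.948 = 10195
30–39: 10238 * 0.94 = 9624
40+: 6251 * 0.933 + 12015 * 0.695 = 5832 + 8350 = 14182
Net migration: 0–9 − 150 → 3263; 10–19 + 100 → 4017
Giving 3263 / 4017 / 10195 / 9624 / 14182.
Period 3:
Births: 9624 * 0.546 = 5255
10–19: 3263 * 0.947 = 3090
20–29: 4017 * 0.948 = 3808
30–39: 10195 * 0.94 = 9583
40+: 9624 * 0.933 + 14182 * 0.695 = 8979 + 9856 = 18835
Net migration: 0–9 − 150 → 5105; 10–19 + 100 → 3190
Giving 5105 / 3190 / 3808 / 9583 / 18835.
Period 4:
Births: 9583 * 0.546 = 5232
10–19: 5105 * 0.947 = 4834
20–29: 3190 * 0.948 = 3024
30–39: 3808 * 0.94 = 3580
40+: 9583 * 0.933 + 18835 * 0.695 = 8941 + 13090 = 22031
Net migration: 0–9 − 150 → 5082; 10–19 + 100 → 4934
Giving 5082 / 4934 / 3024 / 3580 / 22031.
Dependents (band 0–9 + band 40+) = 5082 + 22031 = 27113; working-age = 11538; ratio = 27113/11538 × 100 = 235.0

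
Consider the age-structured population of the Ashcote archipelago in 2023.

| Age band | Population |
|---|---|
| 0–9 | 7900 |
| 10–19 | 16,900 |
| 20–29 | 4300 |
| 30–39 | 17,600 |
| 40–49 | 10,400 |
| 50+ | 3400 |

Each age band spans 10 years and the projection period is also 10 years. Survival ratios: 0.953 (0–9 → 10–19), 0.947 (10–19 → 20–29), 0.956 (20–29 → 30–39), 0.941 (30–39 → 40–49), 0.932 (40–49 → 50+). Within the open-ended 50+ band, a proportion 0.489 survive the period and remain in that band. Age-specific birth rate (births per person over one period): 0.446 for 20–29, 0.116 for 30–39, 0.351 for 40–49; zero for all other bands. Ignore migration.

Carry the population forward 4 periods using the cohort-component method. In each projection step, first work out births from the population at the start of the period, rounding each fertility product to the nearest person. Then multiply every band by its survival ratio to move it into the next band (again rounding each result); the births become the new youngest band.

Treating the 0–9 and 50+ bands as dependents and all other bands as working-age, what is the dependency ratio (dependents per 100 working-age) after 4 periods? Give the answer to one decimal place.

(Bands numbered youngest = 1 to oldest = 6.)
After projecting period 1:
Births: 4300 * 0.446 = 1918 ; 17600 * 0.116 = 2042 ; 10400 * 0.351 = 3650 → total 7610
Band 2: 7900 * 0.953 = 7529
Band 3: 16900 * 0.947 = 16004
Band 4: 4300 * 0.956 = 4111
Band 5: 17600 * 0.941 = 16562
Band 6: 10400 * 0.932 + 3400 * 0.489 = 9693 + 1663 = 11356
Giving 7610 / 7529 / 16004 / 4111 / 16562 / 11356.
After projecting period 2:
Births: 16004 * 0.446 = 7138 ; 4111 * 0.116 = 477 ; 16562 * 0.351 = 5813 → total 13428
Band 2: 7610 * 0.953 = 7252
Band 3: 7529 * 0.947 = 7130
Band 4: 16004 * 0.956 = 15300
Band 5: 4111 * 0.941 = 3868
Band 6: 16562 * 0.932 + 11356 * 0.489 = 15436 + 5553 = 20989
Giving 13428 / 7252 / 7130 / 15300 / 3868 / 20989.
After projecting period 3:
Births: 7130 * 0.446 = 3180 ; 15300 * 0.116 = 1775 ; 3868 * 0.351 = 1358 → total 6313
Band 2: 13428 * 0.953 = 12797
Band 3: 7252 * 0.947 = 6868
Band 4: 7130 * 0.956 = 6816
Band 5: 15300 * 0.941 = 14397
Band 6: 3868 * 0.932 + 20989 * 0.489 = 3605 + 10264 = 13869
Giving 6313 / 12797 / 6868 / 6816 / 14397 / 13869.
After projecting period 4:
Births: 6868 * 0.446 = 3063 ; 6816 * 0.116 = 791 ; 14397 * 0.351 = 5053 → total 8907
Band 2: 6313 * 0.953 = 6016
Band 3: 12797 * 0.947 = 12119
Band 4: 6868 * 0.956 = 6566
Band 5: 6816 * 0.941 = 6414
Band 6: 14397 * 0.932 + 13869 * 0.489 = 13418 + 6782 = 20200
Giving 8907 / 6016 / 12119 / 6566 / 6414 / 20200.
Dependents (band 0–9 + band 50+) = 8907 + 20200 = 29107; working-age = 31115; ratio = 29107/31115 × 100 = 93.5

93.5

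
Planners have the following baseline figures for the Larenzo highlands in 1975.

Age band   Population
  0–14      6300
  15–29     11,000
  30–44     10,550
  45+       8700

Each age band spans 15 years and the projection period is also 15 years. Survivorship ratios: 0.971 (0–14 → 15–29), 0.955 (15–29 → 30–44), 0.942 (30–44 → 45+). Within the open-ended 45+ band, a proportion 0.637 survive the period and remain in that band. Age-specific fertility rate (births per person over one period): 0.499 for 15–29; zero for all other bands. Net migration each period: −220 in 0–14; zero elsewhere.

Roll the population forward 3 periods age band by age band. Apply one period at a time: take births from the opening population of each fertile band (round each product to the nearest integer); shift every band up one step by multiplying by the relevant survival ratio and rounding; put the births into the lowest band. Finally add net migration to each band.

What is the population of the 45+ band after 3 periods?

Period 1:
Births: 11000 × 0.499 = 5489
15–29: 6300 × 0.971 = 6117
30–44: 11000 × 0.955 = 10505
45+: 10550 × 0.942 + 8700 × 0.637 = 9938 + 5542 = 15480
Net migration: 0–14 − 220 → 5269
End of period: [5269, 6117, 10505, 15480]
Period 2:
Births: 6117 × 0.499 = 3052
15–29: 5269 × 0.971 = 5116
30–44: 6117 × 0.955 = 5842
45+: 10505 × 0.942 + 15480 × 0.637 = 9896 + 9861 = 19757
Net migration: 0–14 − 220 → 2832
End of period: [2832, 5116, 5842, 19757]
Period 3:
Births: 5116 × 0.499 = 2553
15–29: 2832 × 0.971 = 2750
30–44: 5116 × 0.955 = 4886
45+: 5842 × 0.942 + 19757 × 0.637 = 5503 + 12585 = 18088
Net migration: 0–14 − 220 → 2333
End of period: [2333, 2750, 4886, 18088]

18088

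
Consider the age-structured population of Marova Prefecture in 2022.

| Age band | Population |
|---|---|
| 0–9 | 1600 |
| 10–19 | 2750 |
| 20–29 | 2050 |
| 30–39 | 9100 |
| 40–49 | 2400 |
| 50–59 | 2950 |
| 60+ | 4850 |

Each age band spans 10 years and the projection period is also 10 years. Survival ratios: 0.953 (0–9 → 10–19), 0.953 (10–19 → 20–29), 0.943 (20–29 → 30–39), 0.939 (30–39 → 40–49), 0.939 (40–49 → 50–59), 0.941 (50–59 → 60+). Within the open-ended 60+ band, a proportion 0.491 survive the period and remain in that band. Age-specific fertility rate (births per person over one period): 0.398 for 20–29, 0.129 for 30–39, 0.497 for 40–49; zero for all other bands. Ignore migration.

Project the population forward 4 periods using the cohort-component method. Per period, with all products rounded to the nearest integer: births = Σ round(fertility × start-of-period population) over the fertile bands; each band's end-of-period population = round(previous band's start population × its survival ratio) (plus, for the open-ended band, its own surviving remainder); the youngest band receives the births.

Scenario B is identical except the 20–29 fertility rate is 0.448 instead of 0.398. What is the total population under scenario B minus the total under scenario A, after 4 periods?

465

— Period 1 —
Births: 2050 × 0.398 = 816 ; 9100 × 0.129 = 1174 ; 2400 × 0.497 = 1193 — total 3183
10–19: 1600 × 0.953 = 1525
20–29: 2750 × 0.953 = 2621
30–39: 2050 × 0.943 = 1933
40–49: 9100 × 0.939 = 8545
50–59: 2400 × 0.939 = 2254
60+: 2950 × 0.941 + 4850 × 0.491 = 2776 + 2381 = 5157
Giving 3183 / 1525 / 2621 / 1933 / 8545 / 2254 / 5157.
— Period 2 —
Births: 2621 × 0.398 = 1043 ; 1933 × 0.129 = 249 ; 8545 × 0.497 = 4247 — total 5539
10–19: 3183 × 0.953 = 3033
20–29: 1525 × 0.953 = 1453
30–39: 2621 × 0.943 = 2472
40–49: 1933 × 0.939 = 1815
50–59: 8545 × 0.939 = 8024
60+: 2254 × 0.941 + 5157 × 0.491 = 2121 + 2532 = 4653
Giving 5539 / 3033 / 1453 / 2472 / 1815 / 8024 / 4653.
— Period 3 —
Births: 1453 × 0.398 = 578 ; 2472 × 0.129 = 319 ; 1815 × 0.497 = 902 — total 1799
10–19: 5539 × 0.953 = 5279
20–29: 3033 × 0.953 = 2890
30–39: 1453 × 0.943 = 1370
40–49: 2472 × 0.939 = 2321
50–59: 1815 × 0.939 = 1704
60+: 8024 × 0.941 + 4653 × 0.491 = 7551 + 2285 = 9836
Giving 1799 / 5279 / 2890 / 1370 / 2321 / 1704 / 9836.
— Period 4 —
Births: 2890 × 0.398 = 1150 ; 1370 × 0.129 = 177 ; 2321 × 0.497 = 1154 — total 2481
10–19: 1799 × 0.953 = 1714
20–29: 5279 × 0.953 = 5031
30–39: 2890 × 0.943 = 2725
40–49: 1370 × 0.939 = 1286
50–59: 2321 × 0.939 = 2179
60+: 1704 × 0.941 + 9836 × 0.491 = 1603 + 4829 = 6432
Giving 2481 / 1714 / 5031 / 2725 / 1286 / 2179 / 6432.
Scenario A total after 4 periods: 21848
Scenario B projection —
— Period 1 —
Births: 2050 × 0.448 = 918 ; 9100 × 0.129 = 1174 ; 2400 × 0.497 = 1193 — total 3285
10–19: 1600 × 0.953 = 1525
20–29: 2750 × 0.953 = 2621
30–39: 2050 × 0.943 = 1933
40–49: 9100 × 0.939 = 8545
50–59: 2400 × 0.939 = 2254
60+: 2950 × 0.941 + 4850 × 0.491 = 2776 + 2381 = 5157
Giving 3285 / 1525 / 2621 / 1933 / 8545 / 2254 / 5157.
— Period 2 —
Births: 2621 × 0.448 = 1174 ; 1933 × 0.129 = 249 ; 8545 × 0.497 = 4247 — total 5670
10–19: 3285 × 0.953 = 3131
20–29: 1525 × 0.953 = 1453
30–39: 2621 × 0.943 = 2472
40–49: 1933 × 0.939 = 1815
50–59: 8545 × 0.939 = 8024
60+: 2254 × 0.941 + 5157 × 0.491 = 2121 + 2532 = 4653
Giving 5670 / 3131 / 1453 / 2472 / 1815 / 8024 / 4653.
— Period 3 —
Births: 1453 × 0.448 = 651 ; 2472 × 0.129 = 319 ; 1815 × 0.497 = 902 — total 1872
10–19: 5670 × 0.953 = 5404
20–29: 3131 × 0.953 = 2984
30–39: 1453 × 0.943 = 1370
40–49: 2472 × 0.939 = 2321
50–59: 1815 × 0.939 = 1704
60+: 8024 × 0.941 + 4653 × 0.491 = 7551 + 2285 = 9836
Giving 1872 / 5404 / 2984 / 1370 / 2321 / 1704 / 9836.
— Period 4 —
Births: 2984 × 0.448 = 1337 ; 1370 × 0.129 = 177 ; 2321 × 0.497 = 1154 — total 2668
10–19: 1872 × 0.953 = 1784
20–29: 5404 × 0.953 = 5150
30–39: 2984 × 0.943 = 2814
40–49: 1370 × 0.939 = 1286
50–59: 2321 × 0.939 = 2179
60+: 1704 × 0.941 + 9836 × 0.491 = 1603 + 4829 = 6432
Giving 2668 / 1784 / 5150 / 2814 / 1286 / 2179 / 6432.
Scenario B total after 4 periods: 22313
Difference B − A = 22313 − 21848 = 465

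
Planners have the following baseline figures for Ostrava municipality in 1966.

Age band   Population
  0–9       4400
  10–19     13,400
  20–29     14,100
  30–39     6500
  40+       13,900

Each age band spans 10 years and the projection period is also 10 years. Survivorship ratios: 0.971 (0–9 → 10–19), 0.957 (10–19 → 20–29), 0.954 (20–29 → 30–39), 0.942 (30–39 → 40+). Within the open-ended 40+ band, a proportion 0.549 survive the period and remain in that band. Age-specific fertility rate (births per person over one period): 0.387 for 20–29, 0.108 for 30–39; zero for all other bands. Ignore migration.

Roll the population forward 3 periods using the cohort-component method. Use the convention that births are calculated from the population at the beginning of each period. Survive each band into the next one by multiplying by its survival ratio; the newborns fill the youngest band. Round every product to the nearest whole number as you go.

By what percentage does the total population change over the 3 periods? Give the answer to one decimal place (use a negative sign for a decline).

Numbering the groups 1..5 from youngest to oldest:
[period 1]
Births: 14100 × 0.387 = 5457 ; 6500 × 0.108 = 702 → total 6159
Group 2: 4400 × 0.971 = 4272
Group 3: 13400 × 0.957 = 12824
Group 4: 14100 × 0.954 = 13451
Group 5: 6500 × 0.942 + 13900 × 0.549 = 6123 + 7631 = 13754
Population now: 0–9=6159, 10–19=4272, 20–29=12824, 30–39=13451, 40+=13754
[period 2]
Births: 12824 × 0.387 = 4963 ; 13451 × 0.108 = 1453 → total 6416
Group 2: 6159 × 0.971 = 5980
Group 3: 4272 × 0.957 = 4088
Group 4: 12824 × 0.954 = 12234
Group 5: 13451 × 0.942 + 13754 × 0.549 = 12671 + 7551 = 20222
Population now: 0–9=6416, 10–19=5980, 20–29=4088, 30–39=12234, 40+=20222
[period 3]
Births: 4088 × 0.387 = 1582 ; 12234 × 0.108 = 1321 → total 2903
Group 2: 6416 × 0.971 = 6230
Group 3: 5980 × 0.957 = 5723
Group 4: 4088 × 0.954 = 3900
Group 5: 12234 × 0.942 + 20222 × 0.549 = 11524 + 11102 = 22626
Population now: 0–9=2903, 10–19=6230, 20–29=5723, 30–39=3900, 40+=22626
Total: 52300 → 41382; change = -10918; percentage change = -20.9%

-20.9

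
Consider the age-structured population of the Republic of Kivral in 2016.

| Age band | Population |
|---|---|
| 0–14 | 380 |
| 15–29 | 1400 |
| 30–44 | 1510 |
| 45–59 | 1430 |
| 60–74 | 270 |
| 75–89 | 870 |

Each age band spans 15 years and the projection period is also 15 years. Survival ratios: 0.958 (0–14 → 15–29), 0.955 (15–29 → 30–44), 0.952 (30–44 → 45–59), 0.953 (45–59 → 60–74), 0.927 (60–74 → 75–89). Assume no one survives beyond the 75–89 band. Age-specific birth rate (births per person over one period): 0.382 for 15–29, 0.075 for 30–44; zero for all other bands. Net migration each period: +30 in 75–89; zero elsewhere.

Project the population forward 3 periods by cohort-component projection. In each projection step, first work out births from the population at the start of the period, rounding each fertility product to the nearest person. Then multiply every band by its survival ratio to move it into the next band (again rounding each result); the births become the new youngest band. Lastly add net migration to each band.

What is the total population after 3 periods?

3929

(Groups numbered youngest = 1 to oldest = 6.)
Period 1.
Births: 1400 × 0.382 = 535 ; 1510 × 0.075 = 113 — total 648
Group 2: 380 × 0.958 = 364
Group 3: 1400 × 0.955 = 1337
Group 4: 1510 × 0.952 = 1438
Group 5: 1430 × 0.953 = 1363
Group 6: 270 × 0.927 = 250
Net migration: Group 6 + 30 → 280
End of period: [648, 364, 1337, 1438, 1363, 280]
Period 2.
Births: 364 × 0.382 = 139 ; 1337 × 0.075 = 100 — total 239
Group 2: 648 × 0.958 = 621
Group 3: 364 × 0.955 = 348
Group 4: 1337 × 0.952 = 1273
Group 5: 1438 × 0.953 = 1370
Group 6: 1363 × 0.927 = 1264
Net migration: Group 6 + 30 → 1294
End of period: [239, 621, 348, 1273, 1370, 1294]
Period 3.
Births: 621 × 0.382 = 237 ; 348 × 0.075 = 26 — total 263
Group 2: 239 × 0.958 = 229
Group 3: 621 × 0.955 = 593
Group 4: 348 × 0.952 = 331
Group 5: 1273 × 0.953 = 1213
Group 6: 1370 × 0.927 = 1270
Net migration: Group 6 + 30 → 1300
End of period: [263, 229, 593, 331, 1213, 1300]
Total after period 3: 263 + 229 + 593 + 331 + 1213 + 1300 = 3929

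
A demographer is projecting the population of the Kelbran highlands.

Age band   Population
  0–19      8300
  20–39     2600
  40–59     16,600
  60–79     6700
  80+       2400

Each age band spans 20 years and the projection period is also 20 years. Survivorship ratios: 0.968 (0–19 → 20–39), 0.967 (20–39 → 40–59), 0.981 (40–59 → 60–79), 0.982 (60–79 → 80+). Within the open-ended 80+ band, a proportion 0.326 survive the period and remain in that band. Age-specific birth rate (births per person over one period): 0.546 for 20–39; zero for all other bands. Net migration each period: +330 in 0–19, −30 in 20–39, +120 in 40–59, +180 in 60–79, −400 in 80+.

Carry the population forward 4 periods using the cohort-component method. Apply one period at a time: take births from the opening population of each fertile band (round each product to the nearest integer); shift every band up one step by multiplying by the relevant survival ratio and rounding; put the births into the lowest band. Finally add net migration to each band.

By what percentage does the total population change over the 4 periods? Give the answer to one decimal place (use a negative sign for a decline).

-44.4

(Bands numbered youngest = 1 to oldest = 5.)
— Period 1 —
Births: 2600 × 0.546 = 1420
Band 2: 8300 × 0.968 = 8034
Band 3: 2600 × 0.967 = 2514
Band 4: 16600 × 0.981 = 16285
Band 5: 6700 × 0.982 + 2400 × 0.326 = 6579 + 782 = 7361
Net migration: Band 1 + 330 → 1750; Band 2 − 30 → 8004; Band 3 + 120 → 2634; Band 4 + 180 → 16465; Band 5 − 400 → 6961
Population now: 0–19=1750, 20–39=8004, 40–59=2634, 60–79=16465, 80+=6961
— Period 2 —
Births: 8004 × 0.546 = 4370
Band 2: 1750 × 0.968 = 1694
Band 3: 8004 × 0.967 = 7740
Band 4: 2634 × 0.981 = 2584
Band 5: 16465 × 0.982 + 6961 × 0.326 = 16169 + 2269 = 18438
Net migration: Band 1 + 330 → 4700; Band 2 − 30 → 1664; Band 3 + 120 → 7860; Band 4 + 180 → 2764; Band 5 − 400 → 18038
Population now: 0–19=4700, 20–39=1664, 40–59=7860, 60–79=2764, 80+=18038
— Period 3 —
Births: 1664 × 0.546 = 909
Band 2: 4700 × 0.968 = 4550
Band 3: 1664 × 0.967 = 1609
Band 4: 7860 × 0.981 = 7711
Band 5: 2764 × 0.982 + 18038 × 0.326 = 2714 + 5880 = 8594
Net migration: Band 1 + 330 → 1239; Band 2 − 30 → 4520; Band 3 + 120 → 1729; Band 4 + 180 → 7891; Band 5 − 400 → 8194
Population now: 0–19=1239, 20–39=4520, 40–59=1729, 60–79=7891, 80+=8194
— Period 4 —
Births: 4520 × 0.546 = 2468
Band 2: 1239 × 0.968 = 1199
Band 3: 4520 × 0.967 = 4371
Band 4: 1729 × 0.981 = 1696
Band 5: 7891 × 0.982 + 8194 × 0.326 = 7749 + 2671 = 10420
Net migration: Band 1 + 330 → 2798; Band 2 − 30 → 1169; Band 3 + 120 → 4491; Band 4 + 180 → 1876; Band 5 − 400 → 10020
Population now: 0–19=2798, 20–39=1169, 40–59=4491, 60–79=1876, 80+=10020
Total: 36600 → 20354; change = -16246; percentage change = -44.4%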